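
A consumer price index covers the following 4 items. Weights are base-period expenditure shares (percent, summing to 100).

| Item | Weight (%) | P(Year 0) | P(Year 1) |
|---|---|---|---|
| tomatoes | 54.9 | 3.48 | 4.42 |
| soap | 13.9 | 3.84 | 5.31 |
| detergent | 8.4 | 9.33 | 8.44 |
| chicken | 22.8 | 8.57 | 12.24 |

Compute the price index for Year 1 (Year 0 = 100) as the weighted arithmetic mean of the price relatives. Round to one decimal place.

tomatoes: 54.9 × (4.42/3.48) = 54.9 × 1.270115 = 69.7293
soap: 13.9 × (5.31/3.84) = 13.9 × 1.382812 = 19.2211
detergent: 8.4 × (8.44/9.33) = 8.4 × 0.904609 = 7.5987
chicken: 22.8 × (12.24/8.57) = 22.8 × 1.428238 = 32.5638
Index = Σ wᵢ·(p₁ᵢ/p₀ᵢ) = 69.7293 + 19.2211 + 7.5987 + 32.5638 = 129.1129

129.1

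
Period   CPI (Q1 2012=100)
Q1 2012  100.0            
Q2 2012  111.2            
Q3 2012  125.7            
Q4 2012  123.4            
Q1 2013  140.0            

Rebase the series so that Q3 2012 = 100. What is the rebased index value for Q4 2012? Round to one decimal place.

Rebased(Q4 2012) = 123.4 / 125.7 × 100 = 98.1702

98.2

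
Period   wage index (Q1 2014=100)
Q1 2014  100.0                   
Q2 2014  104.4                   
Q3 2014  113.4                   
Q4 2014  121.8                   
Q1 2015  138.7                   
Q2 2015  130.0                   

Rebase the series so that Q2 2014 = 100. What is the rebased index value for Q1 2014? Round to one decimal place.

95.8

Rebased(Q1 2014) = 100.0 / 104.4 × 100 = 95.7854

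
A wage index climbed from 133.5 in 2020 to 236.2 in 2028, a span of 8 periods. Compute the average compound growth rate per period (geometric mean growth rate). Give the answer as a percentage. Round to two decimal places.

7.39%

Growth factor = (236.2/133.5)^(1/8) = (1.769288)^(1/8) = 1.073927
Growth rate = 1.073927 − 1 = 0.073927 = 7.3927%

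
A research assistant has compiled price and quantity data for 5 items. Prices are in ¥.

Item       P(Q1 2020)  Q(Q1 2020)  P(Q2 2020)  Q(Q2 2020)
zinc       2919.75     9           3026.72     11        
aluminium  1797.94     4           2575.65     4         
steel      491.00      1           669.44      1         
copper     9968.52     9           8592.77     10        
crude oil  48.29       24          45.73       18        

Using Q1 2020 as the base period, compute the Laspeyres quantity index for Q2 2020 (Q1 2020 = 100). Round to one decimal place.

112.4

Laspeyres quantity index uses base-period prices as weights.
ΣP(Q1 2020)·Q(Q2 2020) = 2919.75×11 + 1797.94×4 + 491.00×1 + 9968.52×10 + 48.29×18 = 32117.25 + 7191.76 + 491 + 99685.2 + 869.22 = 140354.43
ΣP(Q1 2020)·Q(Q1 2020) = 2919.75×9 + 1797.94×4 + 491.00×1 + 9968.52×9 + 48.29×24 = 26277.75 + 7191.76 + 491 + 89716.68 + 1158.96 = 124836.15
Index = 140354.43 / 124836.15 × 100 = 112.4309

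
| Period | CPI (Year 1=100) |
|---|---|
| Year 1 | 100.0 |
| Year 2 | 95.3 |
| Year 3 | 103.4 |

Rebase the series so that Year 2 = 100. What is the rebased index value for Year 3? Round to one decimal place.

108.5

Rebased(Year 3) = 103.4 / 95.3 × 100 = 108.4995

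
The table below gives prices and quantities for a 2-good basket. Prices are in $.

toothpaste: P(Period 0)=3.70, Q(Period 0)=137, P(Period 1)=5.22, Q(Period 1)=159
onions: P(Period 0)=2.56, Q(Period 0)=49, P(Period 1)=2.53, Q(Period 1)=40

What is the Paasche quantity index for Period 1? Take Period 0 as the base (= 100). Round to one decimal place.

111.0

Paasche quantity index uses current-period prices as weights.
ΣP(Period 1)·Q(Period 1) = 5.22×159 + 2.53×40 = 829.98 + 101.2 = 931.18
ΣP(Period 1)·Q(Period 0) = 5.22×137 + 2.53×49 = 715.14 + 123.97 = 839.11
Index = 931.18 / 839.11 × 100 = 110.9723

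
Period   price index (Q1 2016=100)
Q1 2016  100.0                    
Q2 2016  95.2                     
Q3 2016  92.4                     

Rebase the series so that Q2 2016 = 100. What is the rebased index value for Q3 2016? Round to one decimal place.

97.1

Rebased(Q3 2016) = 92.4 / 95.2 × 100 = 97.0588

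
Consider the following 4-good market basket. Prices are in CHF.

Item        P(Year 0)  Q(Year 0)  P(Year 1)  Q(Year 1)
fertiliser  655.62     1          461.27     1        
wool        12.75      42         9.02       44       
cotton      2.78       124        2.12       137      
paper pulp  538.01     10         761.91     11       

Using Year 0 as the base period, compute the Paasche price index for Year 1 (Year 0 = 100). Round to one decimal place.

Paasche price index uses current-period quantities as weights.
ΣP(Year 1)·Q(Year 1) = 461.27×1 + 9.02×44 + 2.12×137 + 761.91×11 = 461.27 + 396.88 + 290.44 + 8381.01 = 9529.6
ΣP(Year 0)·Q(Year 1) = 655.62×1 + 12.75×44 + 2.78×137 + 538.01×11 = 655.62 + 561 + 380.86 + 5918.11 = 7515.59
Index = 9529.6 / 7515.59 × 100 = 126.7978

126.8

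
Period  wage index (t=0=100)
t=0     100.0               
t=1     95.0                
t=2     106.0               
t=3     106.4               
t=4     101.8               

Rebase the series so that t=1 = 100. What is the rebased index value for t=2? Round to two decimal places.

111.58

Rebased(t=2) = 106.0 / 95.0 × 100 = 111.5789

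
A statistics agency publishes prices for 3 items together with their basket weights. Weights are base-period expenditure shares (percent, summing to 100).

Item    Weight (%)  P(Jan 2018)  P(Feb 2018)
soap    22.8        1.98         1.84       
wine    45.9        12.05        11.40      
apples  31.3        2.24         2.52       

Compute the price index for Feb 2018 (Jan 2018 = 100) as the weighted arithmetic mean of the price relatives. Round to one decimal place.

99.8

soap: 22.8 × (1.84/1.98) = 22.8 × 0.929293 = 21.1879
wine: 45.9 × (11.40/12.05) = 45.9 × 0.946058 = 43.4241
apples: 31.3 × (2.52/2.24) = 31.3 × 1.125000 = 35.2125
Index = Σ wᵢ·(p₁ᵢ/p₀ᵢ) = 21.1879 + 43.4241 + 35.2125 = 99.8244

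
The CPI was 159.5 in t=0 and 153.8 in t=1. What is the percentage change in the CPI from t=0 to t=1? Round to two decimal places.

-3.57%

Change = (153.8 − 159.5) / 159.5 × 100
       = -5.7 / 159.5 × 100 = -3.5737%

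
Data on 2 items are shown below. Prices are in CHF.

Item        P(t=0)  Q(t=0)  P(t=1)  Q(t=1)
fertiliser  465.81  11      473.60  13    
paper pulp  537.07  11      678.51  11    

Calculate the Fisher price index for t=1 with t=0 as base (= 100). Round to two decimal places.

Laspeyres component (base-period weights):
ΣP(t=1)Q(t=0) = 473.60×11 + 678.51×11 = 5209.6 + 7463.61 = 12673.21
ΣP(t=0)Q(t=0) = 465.81×11 + 537.07×11 = 5123.91 + 5907.77 = 11031.68
L = 12673.21 / 11031.68 × 100 = 114.8801
Paasche component (current-period weights):
ΣP(t=1)Q(t=1) = 473.60×13 + 678.51×11 = 6156.8 + 7463.61 = 13620.41
ΣP(t=0)Q(t=1) = 465.81×13 + 537.07×11 = 6055.53 + 5907.77 = 11963.3
P = 13620.41 / 11963.3 × 100 = 113.8516
Fisher = √(L × P) = √(114.8801 × 113.8516) = 114.3647

114.36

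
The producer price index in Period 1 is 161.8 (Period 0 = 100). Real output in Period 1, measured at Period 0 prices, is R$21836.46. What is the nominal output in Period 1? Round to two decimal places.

35331.39

Nominal = Real × (Index/100) = 21836.46 × (161.8/100)
        = 21836.46 × 1.618 = 35331.3923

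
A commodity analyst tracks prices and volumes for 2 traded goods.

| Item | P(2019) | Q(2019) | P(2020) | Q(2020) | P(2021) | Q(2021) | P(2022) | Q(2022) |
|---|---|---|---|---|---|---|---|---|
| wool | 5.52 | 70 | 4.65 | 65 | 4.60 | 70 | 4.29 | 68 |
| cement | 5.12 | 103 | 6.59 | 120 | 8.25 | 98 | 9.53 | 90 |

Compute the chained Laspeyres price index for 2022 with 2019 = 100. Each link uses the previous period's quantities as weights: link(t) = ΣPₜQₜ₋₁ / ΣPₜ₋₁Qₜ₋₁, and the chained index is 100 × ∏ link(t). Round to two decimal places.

141.50

Link 2019→2020:
ΣP(2020)Q(2019) = 4.65×70 + 6.59×103 = 325.5 + 678.77 = 1004.27
ΣP(2019)Q(2019) = 5.52×70 + 5.12×103 = 386.4 + 527.36 = 913.76
link = 1004.27/913.76 = 1.099052
Link 2020→2021:
ΣP(2021)Q(2020) = 4.60×65 + 8.25×120 = 299 + 990 = 1289
ΣP(2020)Q(2020) = 4.65×65 + 6.59×120 = 302.25 + 790.8 = 1093.05
link = 1289/1093.05 = 1.179269
Link 2021→2022:
ΣP(2022)Q(2021) = 4.29×70 + 9.53×98 = 300.3 + 933.94 = 1234.24
ΣP(2021)Q(2021) = 4.60×70 + 8.25×98 = 322 + 808.5 = 1130.5
link = 1234.24/1130.5 = 1.091765
Chained index = 100 × 1.099052 × 1.179269 × 1.091765 = 141.5013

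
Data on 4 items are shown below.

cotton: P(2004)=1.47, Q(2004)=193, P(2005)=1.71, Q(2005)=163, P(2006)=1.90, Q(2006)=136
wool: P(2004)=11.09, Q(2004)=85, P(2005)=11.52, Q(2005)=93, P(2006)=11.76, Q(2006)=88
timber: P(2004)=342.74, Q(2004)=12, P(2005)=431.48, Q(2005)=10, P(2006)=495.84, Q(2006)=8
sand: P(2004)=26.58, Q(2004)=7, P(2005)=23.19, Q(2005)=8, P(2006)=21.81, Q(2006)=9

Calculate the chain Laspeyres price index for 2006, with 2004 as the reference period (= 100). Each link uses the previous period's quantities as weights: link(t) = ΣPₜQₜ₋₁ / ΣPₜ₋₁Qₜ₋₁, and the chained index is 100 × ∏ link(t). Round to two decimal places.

Link 2004→2005:
ΣP(2005)Q(2004) = 1.71×193 + 11.52×85 + 431.48×12 + 23.19×7 = 330.03 + 979.2 + 5177.76 + 162.33 = 6649.32
ΣP(2004)Q(2004) = 1.47×193 + 11.09×85 + 342.74×12 + 26.58×7 = 283.71 + 942.65 + 4112.88 + 186.06 = 5525.3
link = 6649.32/5525.3 = 1.203431
Link 2005→2006:
ΣP(2006)Q(2005) = 1.90×163 + 11.76×93 + 495.84×10 + 21.81×8 = 309.7 + 1093.68 + 4958.4 + 174.48 = 6536.26
ΣP(2005)Q(2005) = 1.71×163 + 11.52×93 + 431.48×10 + 23.19×8 = 278.73 + 1071.36 + 4314.8 + 185.52 = 5850.41
link = 6536.26/5850.41 = 1.117231
Chained index = 100 × 1.203431 × 1.117231 = 134.4511

134.45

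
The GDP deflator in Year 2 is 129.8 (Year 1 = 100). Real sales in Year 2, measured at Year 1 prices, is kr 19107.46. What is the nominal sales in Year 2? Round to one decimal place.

24801.5

Nominal = Real × (Index/100) = 19107.46 × (129.8/100)
        = 19107.46 × 1.298 = 24801.4831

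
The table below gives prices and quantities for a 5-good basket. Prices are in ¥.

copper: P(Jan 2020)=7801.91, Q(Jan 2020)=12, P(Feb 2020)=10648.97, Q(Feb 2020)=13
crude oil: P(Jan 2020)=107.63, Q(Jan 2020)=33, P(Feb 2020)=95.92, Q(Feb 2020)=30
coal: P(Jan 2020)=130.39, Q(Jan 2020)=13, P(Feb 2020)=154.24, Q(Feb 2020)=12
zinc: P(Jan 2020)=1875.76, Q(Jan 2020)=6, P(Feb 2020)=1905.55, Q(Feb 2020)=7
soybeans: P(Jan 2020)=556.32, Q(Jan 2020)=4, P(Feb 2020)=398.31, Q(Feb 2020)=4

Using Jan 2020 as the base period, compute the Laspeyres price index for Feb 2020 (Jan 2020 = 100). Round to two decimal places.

Laspeyres price index uses base-period quantities as weights.
ΣP(Feb 2020)·Q(Jan 2020) = 10648.97×12 + 95.92×33 + 154.24×13 + 1905.55×6 + 398.31×4 = 127787.64 + 3165.36 + 2005.12 + 11433.3 + 1593.24 = 145984.66
ΣP(Jan 2020)·Q(Jan 2020) = 7801.91×12 + 107.63×33 + 130.39×13 + 1875.76×6 + 556.32×4 = 93622.92 + 3551.79 + 1695.07 + 11254.56 + 2225.28 = 112349.62
Index = 145984.66 / 112349.62 × 100 = 129.9378

129.94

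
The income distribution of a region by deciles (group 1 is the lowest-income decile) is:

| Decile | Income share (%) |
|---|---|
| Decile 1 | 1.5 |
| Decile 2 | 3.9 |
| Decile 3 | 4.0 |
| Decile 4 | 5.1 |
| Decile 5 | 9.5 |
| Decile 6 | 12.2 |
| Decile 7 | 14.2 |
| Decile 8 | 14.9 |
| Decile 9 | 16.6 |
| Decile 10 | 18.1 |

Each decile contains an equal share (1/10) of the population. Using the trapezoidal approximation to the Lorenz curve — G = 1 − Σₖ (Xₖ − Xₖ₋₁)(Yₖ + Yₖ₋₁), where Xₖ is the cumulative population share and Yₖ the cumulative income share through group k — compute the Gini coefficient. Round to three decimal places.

0.323

Cumulative income shares Yₖ: 0.0150, 0.0540, 0.0940, 0.1450, 0.2400, 0.3620, 0.5040, 0.6530, 0.8190, 1.0000
Σ (Xₖ−Xₖ₋₁)(Yₖ+Yₖ₋₁) = (1/10)(0.0150+0.0000) + (1/10)(0.0540+0.0150) + (1/10)(0.0940+0.0540) + (1/10)(0.1450+0.0940) + (1/10)(0.2400+0.1450) + (1/10)(0.3620+0.2400) + (1/10)(0.5040+0.3620) + (1/10)(0.6530+0.5040) + (1/10)(0.8190+0.6530) + (1/10)(1.0000+0.8190)
  = 0.0015 + 0.0069 + 0.0148 + 0.0239 + 0.0385 + 0.0602 + 0.0866 + 0.1157 + 0.1472 + 0.1819 = 0.6772
G = 1 − 0.6772 = 0.3228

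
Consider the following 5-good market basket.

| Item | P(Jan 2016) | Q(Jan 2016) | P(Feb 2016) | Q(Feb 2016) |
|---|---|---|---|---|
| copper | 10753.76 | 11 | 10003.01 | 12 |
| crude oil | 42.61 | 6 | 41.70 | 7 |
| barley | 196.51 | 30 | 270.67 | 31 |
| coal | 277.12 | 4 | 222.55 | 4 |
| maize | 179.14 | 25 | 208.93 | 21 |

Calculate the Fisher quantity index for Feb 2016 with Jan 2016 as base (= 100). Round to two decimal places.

107.76

Laspeyres component (base-period weights):
ΣP(Jan 2016)Q(Feb 2016) = 10753.76×12 + 42.61×7 + 196.51×31 + 277.12×4 + 179.14×21 = 129045.12 + 298.27 + 6091.81 + 1108.48 + 3761.94 = 140305.62
ΣP(Jan 2016)Q(Jan 2016) = 10753.76×11 + 42.61×6 + 196.51×30 + 277.12×4 + 179.14×25 = 118291.36 + 255.66 + 5895.3 + 1108.48 + 4478.5 = 130029.3
L = 140305.62 / 130029.3 × 100 = 107.9031
Paasche component (current-period weights):
ΣP(Feb 2016)Q(Feb 2016) = 10003.01×12 + 41.70×7 + 270.67×31 + 222.55×4 + 208.93×21 = 120036.12 + 291.9 + 8390.77 + 890.2 + 4387.53 = 133996.52
ΣP(Feb 2016)Q(Jan 2016) = 10003.01×11 + 41.70×6 + 270.67×30 + 222.55×4 + 208.93×25 = 110033.11 + 250.2 + 8120.1 + 890.2 + 5223.25 = 124516.86
P = 133996.52 / 124516.86 × 100 = 107.6132
Fisher = √(L × P) = √(107.9031 × 107.6132) = 107.7580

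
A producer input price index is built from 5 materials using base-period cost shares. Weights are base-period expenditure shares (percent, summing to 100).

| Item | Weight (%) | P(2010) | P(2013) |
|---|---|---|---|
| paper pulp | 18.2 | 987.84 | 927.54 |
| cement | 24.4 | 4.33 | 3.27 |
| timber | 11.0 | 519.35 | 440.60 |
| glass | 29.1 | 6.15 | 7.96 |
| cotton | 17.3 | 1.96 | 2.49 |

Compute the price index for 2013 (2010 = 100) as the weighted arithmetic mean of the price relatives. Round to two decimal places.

paper pulp: 18.2 × (927.54/987.84) = 18.2 × 0.938958 = 17.0890
cement: 24.4 × (3.27/4.33) = 24.4 × 0.755196 = 18.4268
timber: 11.0 × (440.60/519.35) = 11.0 × 0.848368 = 9.3320
glass: 29.1 × (7.96/6.15) = 29.1 × 1.294309 = 37.6644
cotton: 17.3 × (2.49/1.96) = 17.3 × 1.270408 = 21.9781
Index = Σ wᵢ·(p₁ᵢ/p₀ᵢ) = 17.0890 + 18.4268 + 9.3320 + 37.6644 + 21.9781 = 104.4903

104.49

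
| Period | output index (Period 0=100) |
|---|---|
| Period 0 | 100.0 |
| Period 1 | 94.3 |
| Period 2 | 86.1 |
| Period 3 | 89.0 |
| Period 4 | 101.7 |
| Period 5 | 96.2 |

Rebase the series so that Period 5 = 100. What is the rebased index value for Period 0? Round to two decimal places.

Rebased(Period 0) = 100.0 / 96.2 × 100 = 103.9501

103.95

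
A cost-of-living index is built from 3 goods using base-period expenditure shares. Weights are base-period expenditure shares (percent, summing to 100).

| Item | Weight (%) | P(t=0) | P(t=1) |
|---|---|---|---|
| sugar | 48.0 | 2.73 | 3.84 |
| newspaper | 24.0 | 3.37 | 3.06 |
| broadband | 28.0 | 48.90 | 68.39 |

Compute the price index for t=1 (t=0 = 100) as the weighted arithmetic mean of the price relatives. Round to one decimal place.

128.5

sugar: 48.0 × (3.84/2.73) = 48.0 × 1.406593 = 67.5165
newspaper: 24.0 × (3.06/3.37) = 24.0 × 0.908012 = 21.7923
broadband: 28.0 × (68.39/48.90) = 28.0 × 1.398569 = 39.1599
Index = Σ wᵢ·(p₁ᵢ/p₀ᵢ) = 67.5165 + 21.7923 + 39.1599 = 128.4687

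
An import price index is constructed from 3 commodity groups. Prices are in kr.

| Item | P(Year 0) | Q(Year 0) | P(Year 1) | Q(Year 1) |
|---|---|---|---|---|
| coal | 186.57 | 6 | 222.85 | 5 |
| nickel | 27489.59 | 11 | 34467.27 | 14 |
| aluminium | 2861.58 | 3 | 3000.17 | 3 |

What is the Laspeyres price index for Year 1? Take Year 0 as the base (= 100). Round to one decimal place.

124.8

Laspeyres price index uses base-period quantities as weights.
ΣP(Year 1)·Q(Year 0) = 222.85×6 + 34467.27×11 + 3000.17×3 = 1337.1 + 379139.97 + 9000.51 = 389477.58
ΣP(Year 0)·Q(Year 0) = 186.57×6 + 27489.59×11 + 2861.58×3 = 1119.42 + 302385.49 + 8584.74 = 312089.65
Index = 389477.58 / 312089.65 × 100 = 124.7967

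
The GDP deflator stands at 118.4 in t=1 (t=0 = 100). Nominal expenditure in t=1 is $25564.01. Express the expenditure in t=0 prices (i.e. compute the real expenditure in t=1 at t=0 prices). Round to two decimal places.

Real = Nominal ÷ (Index/100) = 25564.01 ÷ (118.4/100)
     = 25564.01 ÷ 1.184 = 21591.2247

21591.22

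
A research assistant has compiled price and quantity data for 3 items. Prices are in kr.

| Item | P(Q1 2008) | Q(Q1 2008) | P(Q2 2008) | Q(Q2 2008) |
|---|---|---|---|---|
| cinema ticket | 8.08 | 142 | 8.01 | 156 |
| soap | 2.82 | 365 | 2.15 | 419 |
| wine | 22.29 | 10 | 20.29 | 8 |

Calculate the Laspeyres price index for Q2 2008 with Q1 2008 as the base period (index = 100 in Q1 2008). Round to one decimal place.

88.6

Laspeyres price index uses base-period quantities as weights.
ΣP(Q2 2008)·Q(Q1 2008) = 8.01×142 + 2.15×365 + 20.29×10 = 1137.42 + 784.75 + 202.9 = 2125.07
ΣP(Q1 2008)·Q(Q1 2008) = 8.08×142 + 2.82×365 + 22.29×10 = 1147.36 + 1029.3 + 222.9 = 2399.56
Index = 2125.07 / 2399.56 × 100 = 88.5608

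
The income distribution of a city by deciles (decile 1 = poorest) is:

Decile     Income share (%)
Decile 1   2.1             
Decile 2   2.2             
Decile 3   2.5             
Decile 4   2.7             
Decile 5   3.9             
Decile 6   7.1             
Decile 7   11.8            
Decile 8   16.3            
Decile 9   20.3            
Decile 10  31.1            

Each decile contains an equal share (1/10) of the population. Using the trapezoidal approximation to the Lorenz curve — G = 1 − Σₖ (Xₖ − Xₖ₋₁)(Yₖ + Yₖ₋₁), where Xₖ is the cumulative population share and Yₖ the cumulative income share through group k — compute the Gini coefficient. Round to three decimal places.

0.487

Cumulative income shares Yₖ: 0.0210, 0.0430, 0.0680, 0.0950, 0.1340, 0.2050, 0.3230, 0.4860, 0.6890, 1.0000
Σ (Xₖ−Xₖ₋₁)(Yₖ+Yₖ₋₁) = (1/10)(0.0210+0.0000) + (1/10)(0.0430+0.0210) + (1/10)(0.0680+0.0430) + (1/10)(0.0950+0.0680) + (1/10)(0.1340+0.0950) + (1/10)(0.2050+0.1340) + (1/10)(0.3230+0.2050) + (1/10)(0.4860+0.3230) + (1/10)(0.6890+0.4860) + (1/10)(1.0000+0.6890)
  = 0.0021 + 0.0064 + 0.0111 + 0.0163 + 0.0229 + 0.0339 + 0.0528 + 0.0809 + 0.1175 + 0.1689 = 0.5128
G = 1 − 0.5128 = 0.4872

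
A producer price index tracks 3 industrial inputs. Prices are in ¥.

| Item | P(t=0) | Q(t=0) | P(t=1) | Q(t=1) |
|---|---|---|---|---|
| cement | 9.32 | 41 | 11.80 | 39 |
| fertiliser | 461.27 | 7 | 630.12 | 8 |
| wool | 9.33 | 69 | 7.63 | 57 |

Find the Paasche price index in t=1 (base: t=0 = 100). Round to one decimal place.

129.5

Paasche price index uses current-period quantities as weights.
ΣP(t=1)·Q(t=1) = 11.80×39 + 630.12×8 + 7.63×57 = 460.2 + 5040.96 + 434.91 = 5936.07
ΣP(t=0)·Q(t=1) = 9.32×39 + 461.27×8 + 9.33×57 = 363.48 + 3690.16 + 531.81 = 4585.45
Index = 5936.07 / 4585.45 × 100 = 129.4545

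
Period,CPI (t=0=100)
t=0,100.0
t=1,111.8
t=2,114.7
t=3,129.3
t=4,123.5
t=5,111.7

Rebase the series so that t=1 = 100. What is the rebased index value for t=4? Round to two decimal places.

Rebased(t=4) = 123.5 / 111.8 × 100 = 110.4651

110.47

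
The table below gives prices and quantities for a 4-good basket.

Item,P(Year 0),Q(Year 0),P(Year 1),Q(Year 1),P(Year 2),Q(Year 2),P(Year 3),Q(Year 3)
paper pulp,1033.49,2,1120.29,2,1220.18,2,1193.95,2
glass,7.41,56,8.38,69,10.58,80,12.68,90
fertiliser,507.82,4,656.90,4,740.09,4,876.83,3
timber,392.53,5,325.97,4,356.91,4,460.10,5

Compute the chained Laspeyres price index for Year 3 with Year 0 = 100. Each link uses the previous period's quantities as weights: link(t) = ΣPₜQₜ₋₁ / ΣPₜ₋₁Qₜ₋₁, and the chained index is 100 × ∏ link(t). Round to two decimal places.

Link Year 0→Year 1:
ΣP(Year 1)Q(Year 0) = 1120.29×2 + 8.38×56 + 656.90×4 + 325.97×5 = 2240.58 + 469.28 + 2627.6 + 1629.85 = 6967.31
ΣP(Year 0)Q(Year 0) = 1033.49×2 + 7.41×56 + 507.82×4 + 392.53×5 = 2066.98 + 414.96 + 2031.28 + 1962.65 = 6475.87
link = 6967.31/6475.87 = 1.075888
Link Year 1→Year 2:
ΣP(Year 2)Q(Year 1) = 1220.18×2 + 10.58×69 + 740.09×4 + 356.91×4 = 2440.36 + 730.02 + 2960.36 + 1427.64 = 7558.38
ΣP(Year 1)Q(Year 1) = 1120.29×2 + 8.38×69 + 656.90×4 + 325.97×4 = 2240.58 + 578.22 + 2627.6 + 1303.88 = 6750.28
link = 7558.38/6750.28 = 1.119714
Link Year 2→Year 3:
ΣP(Year 3)Q(Year 2) = 1193.95×2 + 12.68×80 + 876.83×4 + 460.10×4 = 2387.9 + 1014.4 + 3507.32 + 1840.4 = 8750.02
ΣP(Year 2)Q(Year 2) = 1220.18×2 + 10.58×80 + 740.09×4 + 356.91×4 = 2440.36 + 846.4 + 2960.36 + 1427.64 = 7674.76
link = 8750.02/7674.76 = 1.140103
Chained index = 100 × 1.075888 × 1.119714 × 1.140103 = 137.3467

137.35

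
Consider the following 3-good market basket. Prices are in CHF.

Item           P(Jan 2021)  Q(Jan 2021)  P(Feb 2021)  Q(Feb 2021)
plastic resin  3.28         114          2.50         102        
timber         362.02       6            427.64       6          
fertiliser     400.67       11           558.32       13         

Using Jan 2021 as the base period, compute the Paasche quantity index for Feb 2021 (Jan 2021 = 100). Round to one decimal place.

Paasche quantity index uses current-period prices as weights.
ΣP(Feb 2021)·Q(Feb 2021) = 2.50×102 + 427.64×6 + 558.32×13 = 255 + 2565.84 + 7258.16 = 10079
ΣP(Feb 2021)·Q(Jan 2021) = 2.50×114 + 427.64×6 + 558.32×11 = 285 + 2565.84 + 6141.52 = 8992.36
Index = 10079 / 8992.36 × 100 = 112.0840

112.1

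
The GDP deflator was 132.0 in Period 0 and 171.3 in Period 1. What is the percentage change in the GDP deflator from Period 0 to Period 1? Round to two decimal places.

29.77%

Change = (171.3 − 132.0) / 132.0 × 100
       = 39.3 / 132.0 × 100 = 29.7727%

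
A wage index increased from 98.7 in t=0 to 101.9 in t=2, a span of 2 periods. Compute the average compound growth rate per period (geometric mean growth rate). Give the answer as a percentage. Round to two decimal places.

Growth factor = (101.9/98.7)^(1/2) = (1.032421)^(1/2) = 1.016081
Growth rate = 1.016081 − 1 = 0.016081 = 1.6081%

1.61%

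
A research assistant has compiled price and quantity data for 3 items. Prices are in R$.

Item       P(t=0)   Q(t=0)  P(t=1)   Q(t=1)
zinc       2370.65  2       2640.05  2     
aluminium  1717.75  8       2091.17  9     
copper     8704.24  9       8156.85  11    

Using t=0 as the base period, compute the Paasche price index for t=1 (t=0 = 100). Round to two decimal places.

98.17

Paasche price index uses current-period quantities as weights.
ΣP(t=1)·Q(t=1) = 2640.05×2 + 2091.17×9 + 8156.85×11 = 5280.1 + 18820.53 + 89725.35 = 113825.98
ΣP(t=0)·Q(t=1) = 2370.65×2 + 1717.75×9 + 8704.24×11 = 4741.3 + 15459.75 + 95746.64 = 115947.69
Index = 113825.98 / 115947.69 × 100 = 98.1701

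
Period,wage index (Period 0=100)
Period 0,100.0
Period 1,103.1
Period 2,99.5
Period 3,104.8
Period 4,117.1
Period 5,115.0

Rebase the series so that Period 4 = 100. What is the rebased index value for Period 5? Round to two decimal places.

98.21

Rebased(Period 5) = 115.0 / 117.1 × 100 = 98.2067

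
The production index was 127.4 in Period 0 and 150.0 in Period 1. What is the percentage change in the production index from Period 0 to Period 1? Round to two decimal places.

Change = (150.0 − 127.4) / 127.4 × 100
       = 22.6 / 127.4 × 100 = 17.7394%

17.74%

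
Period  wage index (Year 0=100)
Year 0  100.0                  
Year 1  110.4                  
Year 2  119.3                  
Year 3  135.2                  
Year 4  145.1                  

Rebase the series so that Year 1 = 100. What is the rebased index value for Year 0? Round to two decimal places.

90.58

Rebased(Year 0) = 100.0 / 110.4 × 100 = 90.5797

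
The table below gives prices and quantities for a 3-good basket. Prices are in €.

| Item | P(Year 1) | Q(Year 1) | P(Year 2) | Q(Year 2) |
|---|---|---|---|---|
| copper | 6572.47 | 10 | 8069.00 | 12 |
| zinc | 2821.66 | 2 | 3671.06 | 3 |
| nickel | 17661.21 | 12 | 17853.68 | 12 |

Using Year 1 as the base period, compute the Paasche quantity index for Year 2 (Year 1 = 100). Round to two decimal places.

106.55

Paasche quantity index uses current-period prices as weights.
ΣP(Year 2)·Q(Year 2) = 8069.00×12 + 3671.06×3 + 17853.68×12 = 96828 + 11013.18 + 214244.16 = 322085.34
ΣP(Year 2)·Q(Year 1) = 8069.00×10 + 3671.06×2 + 17853.68×12 = 80690 + 7342.12 + 214244.16 = 302276.28
Index = 322085.34 / 302276.28 × 100 = 106.5533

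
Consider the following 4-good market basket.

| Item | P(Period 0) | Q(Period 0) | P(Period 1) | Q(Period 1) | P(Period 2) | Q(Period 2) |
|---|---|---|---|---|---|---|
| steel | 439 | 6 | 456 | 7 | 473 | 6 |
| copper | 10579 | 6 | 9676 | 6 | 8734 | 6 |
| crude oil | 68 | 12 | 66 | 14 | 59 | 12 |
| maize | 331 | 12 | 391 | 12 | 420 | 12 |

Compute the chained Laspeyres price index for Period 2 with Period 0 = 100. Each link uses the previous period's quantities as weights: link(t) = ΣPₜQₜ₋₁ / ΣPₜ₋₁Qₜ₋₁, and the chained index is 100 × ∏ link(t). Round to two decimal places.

Link Period 0→Period 1:
ΣP(Period 1)Q(Period 0) = 456×6 + 9676×6 + 66×12 + 391×12 = 2736 + 58056 + 792 + 4692 = 66276
ΣP(Period 0)Q(Period 0) = 439×6 + 10579×6 + 68×12 + 331×12 = 2634 + 63474 + 816 + 3972 = 70896
link = 66276/70896 = 0.934834
Link Period 1→Period 2:
ΣP(Period 2)Q(Period 1) = 473×7 + 8734×6 + 59×14 + 420×12 = 3311 + 52404 + 826 + 5040 = 61581
ΣP(Period 1)Q(Period 1) = 456×7 + 9676×6 + 66×14 + 391×12 = 3192 + 58056 + 924 + 4692 = 66864
link = 61581/66864 = 0.920989
Chained index = 100 × 0.934834 × 0.920989 = 86.0972

86.10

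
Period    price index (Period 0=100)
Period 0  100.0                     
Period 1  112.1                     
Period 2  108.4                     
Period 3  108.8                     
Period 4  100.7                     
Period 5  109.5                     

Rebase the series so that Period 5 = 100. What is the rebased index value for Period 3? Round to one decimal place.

Rebased(Period 3) = 108.8 / 109.5 × 100 = 99.3607

99.4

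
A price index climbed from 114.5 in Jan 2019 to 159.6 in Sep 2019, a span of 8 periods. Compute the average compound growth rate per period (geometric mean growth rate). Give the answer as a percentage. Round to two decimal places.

4.24%

Growth factor = (159.6/114.5)^(1/8) = (1.393886)^(1/8) = 1.042386
Growth rate = 1.042386 − 1 = 0.042386 = 4.2386%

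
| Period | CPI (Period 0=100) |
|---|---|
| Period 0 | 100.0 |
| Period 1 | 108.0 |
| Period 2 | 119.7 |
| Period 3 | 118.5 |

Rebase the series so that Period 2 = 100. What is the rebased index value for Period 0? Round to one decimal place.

Rebased(Period 0) = 100.0 / 119.7 × 100 = 83.5422

83.5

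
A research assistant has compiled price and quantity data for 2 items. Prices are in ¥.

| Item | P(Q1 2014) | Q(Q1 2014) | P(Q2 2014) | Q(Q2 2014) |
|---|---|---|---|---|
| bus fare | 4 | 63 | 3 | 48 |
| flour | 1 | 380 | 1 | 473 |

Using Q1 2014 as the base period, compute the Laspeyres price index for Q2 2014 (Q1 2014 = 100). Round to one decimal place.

Laspeyres price index uses base-period quantities as weights.
ΣP(Q2 2014)·Q(Q1 2014) = 3×63 + 1×380 = 189 + 380 = 569
ΣP(Q1 2014)·Q(Q1 2014) = 4×63 + 1×380 = 252 + 380 = 632
Index = 569 / 632 × 100 = 90.0316

90.0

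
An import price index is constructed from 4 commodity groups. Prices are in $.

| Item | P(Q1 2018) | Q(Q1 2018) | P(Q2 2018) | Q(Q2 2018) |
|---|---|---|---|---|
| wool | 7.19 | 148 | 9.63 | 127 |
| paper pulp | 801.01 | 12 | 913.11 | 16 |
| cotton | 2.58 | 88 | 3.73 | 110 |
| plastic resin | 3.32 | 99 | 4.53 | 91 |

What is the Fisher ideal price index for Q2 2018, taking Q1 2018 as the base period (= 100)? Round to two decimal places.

116.75

Laspeyres component (base-period weights):
ΣP(Q2 2018)Q(Q1 2018) = 9.63×148 + 913.11×12 + 3.73×88 + 4.53×99 = 1425.24 + 10957.32 + 328.24 + 448.47 = 13159.27
ΣP(Q1 2018)Q(Q1 2018) = 7.19×148 + 801.01×12 + 2.58×88 + 3.32×99 = 1064.12 + 9612.12 + 227.04 + 328.68 = 11231.96
L = 13159.27 / 11231.96 × 100 = 117.1592
Paasche component (current-period weights):
ΣP(Q2 2018)Q(Q2 2018) = 9.63×127 + 913.11×16 + 3.73×110 + 4.53×91 = 1223.01 + 14609.76 + 410.3 + 412.23 = 16655.3
ΣP(Q1 2018)Q(Q2 2018) = 7.19×127 + 801.01×16 + 2.58×110 + 3.32×91 = 913.13 + 12816.16 + 283.8 + 302.12 = 14315.21
P = 16655.3 / 14315.21 × 100 = 116.3469
Fisher = √(L × P) = √(117.1592 × 116.3469) = 116.7523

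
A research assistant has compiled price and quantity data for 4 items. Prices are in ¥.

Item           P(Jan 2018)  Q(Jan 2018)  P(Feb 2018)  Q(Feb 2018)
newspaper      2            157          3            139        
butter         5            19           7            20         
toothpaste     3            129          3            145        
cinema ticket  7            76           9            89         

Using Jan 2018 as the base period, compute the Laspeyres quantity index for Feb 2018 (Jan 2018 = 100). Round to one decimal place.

Laspeyres quantity index uses base-period prices as weights.
ΣP(Jan 2018)·Q(Feb 2018) = 2×139 + 5×20 + 3×145 + 7×89 = 278 + 100 + 435 + 623 = 1436
ΣP(Jan 2018)·Q(Jan 2018) = 2×157 + 5×19 + 3×129 + 7×76 = 314 + 95 + 387 + 532 = 1328
Index = 1436 / 1328 × 100 = 108.1325

108.1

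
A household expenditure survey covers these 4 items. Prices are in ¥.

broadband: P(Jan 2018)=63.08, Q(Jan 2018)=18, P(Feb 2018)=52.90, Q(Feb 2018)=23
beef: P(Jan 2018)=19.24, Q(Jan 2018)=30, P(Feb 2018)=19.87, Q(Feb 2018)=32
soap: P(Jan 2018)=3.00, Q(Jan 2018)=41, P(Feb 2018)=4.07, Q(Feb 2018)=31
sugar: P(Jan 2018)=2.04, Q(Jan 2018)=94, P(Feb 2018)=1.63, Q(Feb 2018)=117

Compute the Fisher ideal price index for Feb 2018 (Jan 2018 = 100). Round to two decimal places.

Laspeyres component (base-period weights):
ΣP(Feb 2018)Q(Jan 2018) = 52.90×18 + 19.87×30 + 4.07×41 + 1.63×94 = 952.2 + 596.1 + 166.87 + 153.22 = 1868.39
ΣP(Jan 2018)Q(Jan 2018) = 63.08×18 + 19.24×30 + 3.00×41 + 2.04×94 = 1135.44 + 577.2 + 123 + 191.76 = 2027.4
L = 1868.39 / 2027.4 × 100 = 92.1569
Paasche component (current-period weights):
ΣP(Feb 2018)Q(Feb 2018) = 52.90×23 + 19.87×32 + 4.07×31 + 1.63×117 = 1216.7 + 635.84 + 126.17 + 190.71 = 2169.42
ΣP(Jan 2018)Q(Feb 2018) = 63.08×23 + 19.24×32 + 3.00×31 + 2.04×117 = 1450.84 + 615.68 + 93 + 238.68 = 2398.2
P = 2169.42 / 2398.2 × 100 = 90.4603
Fisher = √(L × P) = √(92.1569 × 90.4603) = 91.3047

91.30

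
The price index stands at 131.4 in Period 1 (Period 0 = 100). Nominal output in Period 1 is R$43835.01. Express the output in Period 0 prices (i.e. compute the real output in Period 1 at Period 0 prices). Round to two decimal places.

Real = Nominal ÷ (Index/100) = 43835.01 ÷ (131.4/100)
     = 43835.01 ÷ 1.314 = 33359.9772

33359.98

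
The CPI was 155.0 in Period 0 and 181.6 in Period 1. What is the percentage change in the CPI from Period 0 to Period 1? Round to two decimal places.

17.16%

Change = (181.6 − 155.0) / 155.0 × 100
       = 26.6 / 155.0 × 100 = 17.1613%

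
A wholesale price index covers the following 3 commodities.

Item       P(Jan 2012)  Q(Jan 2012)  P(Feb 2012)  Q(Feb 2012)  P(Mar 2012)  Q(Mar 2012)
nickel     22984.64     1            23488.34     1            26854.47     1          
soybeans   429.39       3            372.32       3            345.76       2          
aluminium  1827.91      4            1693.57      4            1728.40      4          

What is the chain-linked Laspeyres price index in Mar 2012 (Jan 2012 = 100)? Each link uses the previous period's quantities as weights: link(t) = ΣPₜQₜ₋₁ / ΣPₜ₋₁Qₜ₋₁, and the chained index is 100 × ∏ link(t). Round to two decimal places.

110.20

Link Jan 2012→Feb 2012:
ΣP(Feb 2012)Q(Jan 2012) = 23488.34×1 + 372.32×3 + 1693.57×4 = 23488.34 + 1116.96 + 6774.28 = 31379.58
ΣP(Jan 2012)Q(Jan 2012) = 22984.64×1 + 429.39×3 + 1827.91×4 = 22984.64 + 1288.17 + 7311.64 = 31584.45
link = 31379.58/31584.45 = 0.993514
Link Feb 2012→Mar 2012:
ΣP(Mar 2012)Q(Feb 2012) = 26854.47×1 + 345.76×3 + 1728.40×4 = 26854.47 + 1037.28 + 6913.6 = 34805.35
ΣP(Feb 2012)Q(Feb 2012) = 23488.34×1 + 372.32×3 + 1693.57×4 = 23488.34 + 1116.96 + 6774.28 = 31379.58
link = 34805.35/31379.58 = 1.109172
Chained index = 100 × 0.993514 × 1.109172 = 110.1977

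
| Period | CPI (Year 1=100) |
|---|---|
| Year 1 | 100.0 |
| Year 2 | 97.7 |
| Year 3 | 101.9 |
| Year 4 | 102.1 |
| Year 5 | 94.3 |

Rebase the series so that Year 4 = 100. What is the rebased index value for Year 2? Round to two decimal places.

95.69

Rebased(Year 2) = 97.7 / 102.1 × 100 = 95.6905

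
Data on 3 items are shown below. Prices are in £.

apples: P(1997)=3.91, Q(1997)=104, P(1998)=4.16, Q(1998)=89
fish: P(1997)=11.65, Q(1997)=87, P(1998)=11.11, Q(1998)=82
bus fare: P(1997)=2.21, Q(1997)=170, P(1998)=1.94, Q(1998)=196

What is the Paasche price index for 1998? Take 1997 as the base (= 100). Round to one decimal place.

95.7

Paasche price index uses current-period quantities as weights.
ΣP(1998)·Q(1998) = 4.16×89 + 11.11×82 + 1.94×196 = 370.24 + 911.02 + 380.24 = 1661.5
ΣP(1997)·Q(1998) = 3.91×89 + 11.65×82 + 2.21×196 = 347.99 + 955.3 + 433.16 = 1736.45
Index = 1661.5 / 1736.45 × 100 = 95.6837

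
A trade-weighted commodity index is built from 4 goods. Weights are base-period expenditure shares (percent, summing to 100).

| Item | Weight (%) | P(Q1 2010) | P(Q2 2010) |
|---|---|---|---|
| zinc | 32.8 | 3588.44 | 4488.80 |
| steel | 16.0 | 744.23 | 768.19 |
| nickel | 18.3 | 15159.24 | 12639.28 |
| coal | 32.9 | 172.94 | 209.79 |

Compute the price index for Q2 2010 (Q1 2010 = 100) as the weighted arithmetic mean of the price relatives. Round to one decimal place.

112.7

zinc: 32.8 × (4488.80/3588.44) = 32.8 × 1.250906 = 41.0297
steel: 16.0 × (768.19/744.23) = 16.0 × 1.032194 = 16.5151
nickel: 18.3 × (12639.28/15159.24) = 18.3 × 0.833767 = 15.2579
coal: 32.9 × (209.79/172.94) = 32.9 × 1.213080 = 39.9103
Index = Σ wᵢ·(p₁ᵢ/p₀ᵢ) = 41.0297 + 16.5151 + 15.2579 + 39.9103 = 112.7131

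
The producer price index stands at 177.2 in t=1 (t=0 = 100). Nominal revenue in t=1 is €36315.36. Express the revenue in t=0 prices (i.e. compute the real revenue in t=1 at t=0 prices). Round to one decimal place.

Real = Nominal ÷ (Index/100) = 36315.36 ÷ (177.2/100)
     = 36315.36 ÷ 1.772 = 20493.9955

20494.0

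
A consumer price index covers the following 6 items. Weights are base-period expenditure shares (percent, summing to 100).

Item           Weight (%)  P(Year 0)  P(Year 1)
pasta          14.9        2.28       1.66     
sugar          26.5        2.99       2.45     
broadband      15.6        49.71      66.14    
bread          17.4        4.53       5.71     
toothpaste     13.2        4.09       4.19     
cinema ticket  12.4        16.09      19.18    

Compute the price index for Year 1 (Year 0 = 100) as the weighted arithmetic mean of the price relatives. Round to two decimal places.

pasta: 14.9 × (1.66/2.28) = 14.9 × 0.728070 = 10.8482
sugar: 26.5 × (2.45/2.99) = 26.5 × 0.819398 = 21.7140
broadband: 15.6 × (66.14/49.71) = 15.6 × 1.330517 = 20.7561
bread: 17.4 × (5.71/4.53) = 17.4 × 1.260486 = 21.9325
toothpaste: 13.2 × (4.19/4.09) = 13.2 × 1.024450 = 13.5227
cinema ticket: 12.4 × (19.18/16.09) = 12.4 × 1.192045 = 14.7814
Index = Σ wᵢ·(p₁ᵢ/p₀ᵢ) = 10.8482 + 21.7140 + 20.7561 + 21.9325 + 13.5227 + 14.7814 = 103.5549

103.55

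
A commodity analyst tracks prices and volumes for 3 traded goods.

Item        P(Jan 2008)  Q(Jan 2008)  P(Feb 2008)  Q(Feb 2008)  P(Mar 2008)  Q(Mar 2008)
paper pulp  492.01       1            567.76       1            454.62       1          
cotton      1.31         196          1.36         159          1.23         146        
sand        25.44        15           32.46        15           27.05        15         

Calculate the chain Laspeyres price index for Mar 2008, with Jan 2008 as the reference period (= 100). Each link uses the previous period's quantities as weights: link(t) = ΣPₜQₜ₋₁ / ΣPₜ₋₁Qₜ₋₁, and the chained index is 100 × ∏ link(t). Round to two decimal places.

Link Jan 2008→Feb 2008:
ΣP(Feb 2008)Q(Jan 2008) = 567.76×1 + 1.36×196 + 32.46×15 = 567.76 + 266.56 + 486.9 = 1321.22
ΣP(Jan 2008)Q(Jan 2008) = 492.01×1 + 1.31×196 + 25.44×15 = 492.01 + 256.76 + 381.6 = 1130.37
link = 1321.22/1130.37 = 1.168839
Link Feb 2008→Mar 2008:
ΣP(Mar 2008)Q(Feb 2008) = 454.62×1 + 1.23×159 + 27.05×15 = 454.62 + 195.57 + 405.75 = 1055.94
ΣP(Feb 2008)Q(Feb 2008) = 567.76×1 + 1.36×159 + 32.46×15 = 567.76 + 216.24 + 486.9 = 1270.9
link = 1055.94/1270.9 = 0.830860
Chained index = 100 × 1.168839 × 0.830860 = 97.1141

97.11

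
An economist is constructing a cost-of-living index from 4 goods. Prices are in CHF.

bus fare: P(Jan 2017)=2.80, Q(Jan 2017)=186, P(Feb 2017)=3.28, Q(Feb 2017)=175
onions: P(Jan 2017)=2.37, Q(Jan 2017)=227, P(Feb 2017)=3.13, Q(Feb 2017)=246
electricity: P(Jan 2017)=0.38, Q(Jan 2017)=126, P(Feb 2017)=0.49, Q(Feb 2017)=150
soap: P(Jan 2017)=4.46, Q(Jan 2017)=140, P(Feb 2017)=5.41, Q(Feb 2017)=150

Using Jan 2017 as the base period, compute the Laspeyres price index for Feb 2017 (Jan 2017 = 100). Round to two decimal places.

Laspeyres price index uses base-period quantities as weights.
ΣP(Feb 2017)·Q(Jan 2017) = 3.28×186 + 3.13×227 + 0.49×126 + 5.41×140 = 610.08 + 710.51 + 61.74 + 757.4 = 2139.73
ΣP(Jan 2017)·Q(Jan 2017) = 2.80×186 + 2.37×227 + 0.38×126 + 4.46×140 = 520.8 + 537.99 + 47.88 + 624.4 = 1731.07
Index = 2139.73 / 1731.07 × 100 = 123.6074

123.61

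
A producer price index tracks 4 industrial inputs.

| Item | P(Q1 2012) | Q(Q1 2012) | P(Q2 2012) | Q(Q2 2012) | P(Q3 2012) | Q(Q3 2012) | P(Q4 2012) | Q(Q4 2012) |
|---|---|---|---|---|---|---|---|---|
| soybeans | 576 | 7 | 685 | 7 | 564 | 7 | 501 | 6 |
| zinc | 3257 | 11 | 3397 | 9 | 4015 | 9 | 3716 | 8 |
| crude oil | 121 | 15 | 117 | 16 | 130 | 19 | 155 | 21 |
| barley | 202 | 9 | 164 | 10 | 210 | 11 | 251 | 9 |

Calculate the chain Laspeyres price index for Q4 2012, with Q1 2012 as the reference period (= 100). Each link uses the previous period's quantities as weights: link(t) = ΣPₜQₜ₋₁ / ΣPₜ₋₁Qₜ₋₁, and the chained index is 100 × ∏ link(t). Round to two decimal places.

Link Q1 2012→Q2 2012:
ΣP(Q2 2012)Q(Q1 2012) = 685×7 + 3397×11 + 117×15 + 164×9 = 4795 + 37367 + 1755 + 1476 = 45393
ΣP(Q1 2012)Q(Q1 2012) = 576×7 + 3257×11 + 121×15 + 202×9 = 4032 + 35827 + 1815 + 1818 = 43492
link = 45393/43492 = 1.043709
Link Q2 2012→Q3 2012:
ΣP(Q3 2012)Q(Q2 2012) = 564×7 + 4015×9 + 130×16 + 210×10 = 3948 + 36135 + 2080 + 2100 = 44263
ΣP(Q2 2012)Q(Q2 2012) = 685×7 + 3397×9 + 117×16 + 164×10 = 4795 + 30573 + 1872 + 1640 = 38880
link = 44263/38880 = 1.138452
Link Q3 2012→Q4 2012:
ΣP(Q4 2012)Q(Q3 2012) = 501×7 + 3716×9 + 155×19 + 251×11 = 3507 + 33444 + 2945 + 2761 = 42657
ΣP(Q3 2012)Q(Q3 2012) = 564×7 + 4015×9 + 130×19 + 210×11 = 3948 + 36135 + 2470 + 2310 = 44863
link = 42657/44863 = 0.950828
Chained index = 100 × 1.043709 × 1.138452 × 0.950828 = 112.9786

112.98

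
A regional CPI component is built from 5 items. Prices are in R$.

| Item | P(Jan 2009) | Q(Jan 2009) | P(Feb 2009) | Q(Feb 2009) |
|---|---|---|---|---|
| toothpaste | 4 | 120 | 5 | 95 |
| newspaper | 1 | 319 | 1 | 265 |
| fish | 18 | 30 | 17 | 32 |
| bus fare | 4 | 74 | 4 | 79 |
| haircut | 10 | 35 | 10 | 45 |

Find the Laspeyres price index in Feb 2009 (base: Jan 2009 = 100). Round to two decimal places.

104.53

Laspeyres price index uses base-period quantities as weights.
ΣP(Feb 2009)·Q(Jan 2009) = 5×120 + 1×319 + 17×30 + 4×74 + 10×35 = 600 + 319 + 510 + 296 + 350 = 2075
ΣP(Jan 2009)·Q(Jan 2009) = 4×120 + 1×319 + 18×30 + 4×74 + 10×35 = 480 + 319 + 540 + 296 + 350 = 1985
Index = 2075 / 1985 × 100 = 104.5340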